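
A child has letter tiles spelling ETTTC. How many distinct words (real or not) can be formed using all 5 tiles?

ETTTC has 5 letters with T appearing 3 times.
So there are 5! / (3!) = 20 distinguishable arrangements.

20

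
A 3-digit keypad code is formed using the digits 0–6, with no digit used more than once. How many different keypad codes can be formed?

210

This is a permutation of 3 out of 7: P(7,3) = 7!/4!.
That product is 7 × 6 × 5 = 210.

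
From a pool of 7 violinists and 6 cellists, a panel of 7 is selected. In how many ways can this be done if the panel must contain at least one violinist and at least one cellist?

Total 7-person selections from all 13: C(13,7) = 1716.
Subtract selections that omit an entire group: no violinists → C(6,7) = 0; no cellists → C(7,7) = 1.
Both groups omitted at once is impossible, so 1716 − 1 = 1715.

1715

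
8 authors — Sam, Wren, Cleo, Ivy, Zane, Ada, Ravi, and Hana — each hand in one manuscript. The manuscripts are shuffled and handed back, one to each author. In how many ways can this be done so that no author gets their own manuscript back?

14833

Let Aᵢ be the assignments in which author i gets their own manuscript. We want the size of the complement of A₁∪…∪A_8.
By inclusion–exclusion this is Σ_{j=0}^{8} (−1)^j C(8,j)·(8−j)!.
Computing: 40320 − 40320 + 20160 − 6720 + 1680 − 336 + 56 − 8 + 1 = 14833.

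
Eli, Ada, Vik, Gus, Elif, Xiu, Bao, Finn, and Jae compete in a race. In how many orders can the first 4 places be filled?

3024

There are 9 choices for 1st place, 8 for 2nd, and so on down to 6 for position 4.
That gives 9 × 8 × 7 × 6 = 3024.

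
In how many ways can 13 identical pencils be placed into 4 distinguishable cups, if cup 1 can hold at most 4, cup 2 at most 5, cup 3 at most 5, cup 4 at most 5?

77

Ignoring the caps, the number of non-negative solutions to x_1+…+x_4 = 13 is C(16,3) = 560.
Subtract solutions that violate a single cap (substitute x_i' = x_i − (cap_i+1)): x_1 ≥ 5 gives C(11,3) = 165; x_2 ≥ 6 gives C(10,3) = 120; x_3 ≥ 6 gives C(10,3) = 120; x_4 ≥ 6 gives C(10,3) = 120. Together 525.
Add back pairs where two caps are both exceeded: 10 + 10 + 10 + 4 + 4 + 4 = 42.
By inclusion–exclusion the count is 560 − 525 + 42 = 77.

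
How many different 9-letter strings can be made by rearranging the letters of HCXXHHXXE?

The 9 letters of HCXXHHXXE have repeats: H appearing 3 times and X appearing 4 times.
The number of distinct arrangements is 9!/(4!·3!) = 362880/144 = 2520.

2520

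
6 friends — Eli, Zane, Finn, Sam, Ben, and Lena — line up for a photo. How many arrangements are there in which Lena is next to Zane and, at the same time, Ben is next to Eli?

96

Treat {Lena,Zane} as one block (2 orders) and {Ben,Eli} as another (2 orders).
That leaves 4 units to arrange: 2 × 2 × 4! = 4 × 24 = 96.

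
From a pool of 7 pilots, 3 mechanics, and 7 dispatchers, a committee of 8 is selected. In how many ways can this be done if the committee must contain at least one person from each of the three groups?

Unrestricted: C(17,8) = 24310 ways to pick any 8 of the 17.
Subtract selections that omit an entire group: no pilots → C(10,8) = 45; no mechanics → C(14,8) = 3003; no dispatchers → C(10,8) = 45.
Add back selections omitting two groups (i.e. drawn from a single group): C(7,8) + C(3,8) + C(7,8) = 0.
By inclusion–exclusion: 24310 − 3093 + 0 = 21217.

21217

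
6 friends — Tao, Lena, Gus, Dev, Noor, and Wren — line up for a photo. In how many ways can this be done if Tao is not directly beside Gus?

There are 6! = 720 arrangements in all. If Tao and Gus are adjacent, merging them into one block gives 2·(5)! = 240 arrangements.
Complementary counting: 720 − 240 = 480.

480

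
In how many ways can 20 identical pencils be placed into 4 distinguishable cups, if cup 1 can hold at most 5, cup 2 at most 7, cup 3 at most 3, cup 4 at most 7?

Ignoring the caps, the number of non-negative solutions to x_1+…+x_4 = 20 is C(23,3) = 1771.
Subtract solutions that violate a single cap (substitute x_i' = x_i − (cap_i+1)): x_1 ≥ 6 gives C(17,3) = 680; x_2 ≥ 8 gives C(15,3) = 455; x_3 ≥ 4 gives C(19,3) = 969; x_4 ≥ 8 gives C(15,3) = 455. Together 2559.
Add back pairs where two caps are both exceeded: 84 + 286 + 84 + 165 + 35 + 165 = 819.
Subtract triples: 10 + 0 + 10 + 1 = 21.
By inclusion–exclusion the count is 1771 − 2559 + 819 − 21 = 10.

10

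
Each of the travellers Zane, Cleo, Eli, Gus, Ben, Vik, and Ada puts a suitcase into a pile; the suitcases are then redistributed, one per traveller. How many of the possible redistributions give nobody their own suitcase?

Count assignments avoiding every fixed point. For any j of the 7 travellers fixed to their own suitcase, the other 7−j can be arranged in (7−j)! ways.
By inclusion–exclusion this is Σ_{j=0}^{7} (−1)^j C(7,j)·(7−j)!.
Computing: 5040 − 5040 + 2520 − 840 + 210 − 42 + 7 − 1 = 1854.

1854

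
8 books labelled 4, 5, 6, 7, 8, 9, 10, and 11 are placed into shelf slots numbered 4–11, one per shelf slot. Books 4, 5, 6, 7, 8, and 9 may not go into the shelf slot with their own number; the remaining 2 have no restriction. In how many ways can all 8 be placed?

18806

Let Aᵢ (for 4 ≤ i ≤ 9) be the placements that put book i in its forbidden shelf slot. Any j of these fix j positions, leaving (8−j)! ways to fill the rest, and there are C(6,j) ways to pick which j.
By inclusion–exclusion, the number of valid placements is Σ_{j=0}^{6} (−1)^j C(6,j)·(8−j)!.
Computing: 40320 − 30240 + 10800 − 2400 + 360 − 36 + 2 = 18806.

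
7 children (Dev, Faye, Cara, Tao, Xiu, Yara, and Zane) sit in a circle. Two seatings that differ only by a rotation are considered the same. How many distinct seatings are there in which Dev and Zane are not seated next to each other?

480

Without the restriction there are (6)! = 720 seatings.
Seatings with Dev beside Zane: treat them as a block with 2 internal orders, giving 2 × (5)! = 240.
Subtracting, 720 − 240 = 480.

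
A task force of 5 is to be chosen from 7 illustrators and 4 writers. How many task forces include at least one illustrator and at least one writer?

Total 5-person selections from all 11: C(11,5) = 462.
Subtract selections that omit an entire group: no illustrators → C(4,5) = 0; no writers → C(7,5) = 21.
Both groups omitted at once is impossible, so 462 − 21 = 441.

441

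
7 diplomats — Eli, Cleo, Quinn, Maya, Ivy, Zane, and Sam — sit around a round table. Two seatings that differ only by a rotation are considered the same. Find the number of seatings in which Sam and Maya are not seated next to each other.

Without the restriction there are (6)! = 720 seatings.
Seatings with Sam beside Maya: treat them as a block with 2 internal orders, giving 2 × (5)! = 240.
Subtracting, 720 − 240 = 480.

480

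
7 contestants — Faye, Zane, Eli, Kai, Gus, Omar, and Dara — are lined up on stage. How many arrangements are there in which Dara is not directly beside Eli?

Of the 7! = 5040 arrangements, those with Dara and Eli adjacent number 2 × 6! = 1440 (treat the pair as a block with 2 internal orders).
So 5040 − 1440 = 3600 arrangements keep them apart.

3600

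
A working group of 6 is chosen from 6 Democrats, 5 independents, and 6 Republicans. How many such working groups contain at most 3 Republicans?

Split by how many Republicans are chosen (0 through 3).
Sum: C(6,0)·C(11,6) + C(6,1)·C(11,5) + C(6,2)·C(11,4) + C(6,3)·C(11,3) = 462 + 2772 + 4950 + 3300 = 11484.

11484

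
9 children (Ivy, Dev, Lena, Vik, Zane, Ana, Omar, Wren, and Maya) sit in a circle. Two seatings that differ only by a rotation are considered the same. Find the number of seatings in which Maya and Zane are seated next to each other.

10080

Treat {Maya, Zane} as one unit (2 internal orders) and seat the resulting 8 units around the table: (7)! circular arrangements.
So 2 × (7)! = 2 × 5040 = 10080.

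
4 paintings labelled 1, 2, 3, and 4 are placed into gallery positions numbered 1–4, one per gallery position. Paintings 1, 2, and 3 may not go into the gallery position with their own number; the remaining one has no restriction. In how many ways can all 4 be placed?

11

Let Aᵢ (for i ∈ {1, 2, 3}) be the placements that put painting i in its forbidden gallery position. Any j of these fix j positions, leaving (4−j)! ways to fill the rest, and there are C(3,j) ways to pick which j.
By inclusion–exclusion, the number of valid placements is Σ_{j=0}^{3} (−1)^j C(3,j)·(4−j)!.
Computing: 24 − 18 + 6 − 1 = 11.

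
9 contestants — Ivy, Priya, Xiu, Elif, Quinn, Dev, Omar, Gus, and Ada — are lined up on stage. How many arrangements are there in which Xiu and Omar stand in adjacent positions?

Glue Xiu and Omar into one block (2 internal orders), leaving 8 units to arrange in a row.
That gives 2 × 8! = 2 × 40320 = 80640.

80640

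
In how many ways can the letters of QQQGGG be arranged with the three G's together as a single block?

4

Treat the 3 copies of G as a single block. The multiset to arrange is then {GGG, Q, Q, Q}, 4 items in all.
That gives (4)!/(3!) = 4 arrangements.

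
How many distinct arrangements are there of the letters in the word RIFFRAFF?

840

RIFFRAFF has 8 letters with F appearing 4 times and R appearing twice.
So there are 8! / (4!·2!) = 840 distinguishable arrangements.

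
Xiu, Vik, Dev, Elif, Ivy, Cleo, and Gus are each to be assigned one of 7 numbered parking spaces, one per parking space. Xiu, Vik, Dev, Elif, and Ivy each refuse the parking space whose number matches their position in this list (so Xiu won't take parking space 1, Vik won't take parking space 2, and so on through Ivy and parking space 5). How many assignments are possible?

Let Aᵢ (for 1 ≤ i ≤ 5) be the placements that put person i in their forbidden parking space. Any j of these fix j positions, leaving (7−j)! ways to fill the rest, and there are C(5,j) ways to pick which j.
By inclusion–exclusion, the number of valid placements is Σ_{j=0}^{5} (−1)^j C(5,j)·(7−j)!.
Computing: 5040 − 3600 + 1200 − 240 + 30 − 2 = 2428.

2428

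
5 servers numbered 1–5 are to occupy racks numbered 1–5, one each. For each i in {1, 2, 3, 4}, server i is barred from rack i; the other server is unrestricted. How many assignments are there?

Let Aᵢ (for 1 ≤ i ≤ 4) be the placements that put server i in its forbidden rack. Any j of these fix j positions, leaving (5−j)! ways to fill the rest, and there are C(4,j) ways to pick which j.
By inclusion–exclusion, the number of valid placements is Σ_{j=0}^{4} (−1)^j C(4,j)·(5−j)!.
Computing: 120 − 96 + 36 − 8 + 1 = 53.

53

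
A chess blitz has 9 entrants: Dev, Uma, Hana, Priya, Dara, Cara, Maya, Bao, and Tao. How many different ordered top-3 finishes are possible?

This is an ordered selection of 3 from 9: P(9,3).
That gives 9 × 8 × 7 = 504.

504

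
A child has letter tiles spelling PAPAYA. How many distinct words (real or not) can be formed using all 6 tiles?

60

Letter multiplicities in PAPAYA: A×3, P×2, Y×1.
The number of distinct arrangements is 6!/(3!·2!) = 720/12 = 60.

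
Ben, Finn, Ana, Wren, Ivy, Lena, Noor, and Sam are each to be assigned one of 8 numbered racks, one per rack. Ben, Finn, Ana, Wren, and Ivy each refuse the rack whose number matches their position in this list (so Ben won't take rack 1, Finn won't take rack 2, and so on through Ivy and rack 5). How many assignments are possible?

Let Aᵢ (for 1 ≤ i ≤ 5) be the placements that put person i in their forbidden rack. Any j of these fix j positions, leaving (8−j)! ways to fill the rest, and there are C(5,j) ways to pick which j.
By inclusion–exclusion, the number of valid placements is Σ_{j=0}^{5} (−1)^j C(5,j)·(8−j)!.
Computing: 40320 − 25200 + 7200 − 1200 + 120 − 6 = 21234.

21234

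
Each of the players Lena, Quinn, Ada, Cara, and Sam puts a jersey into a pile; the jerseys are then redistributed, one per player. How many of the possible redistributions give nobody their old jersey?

This is the derangement count D_5: permutations of 5 items with no fixed point.
By inclusion–exclusion this is Σ_{j=0}^{5} (−1)^j C(5,j)·(5−j)!.
Computing: 120 − 120 + 60 − 20 + 5 − 1 = 44.

44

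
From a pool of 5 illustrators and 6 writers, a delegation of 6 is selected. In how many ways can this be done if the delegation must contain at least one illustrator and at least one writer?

461

Unrestricted: C(11,6) = 462 ways to pick any 6 of the 11.
Selections missing a whole group: no illustrators → C(6,6) = 1; no writers → C(5,6) = 0.
Both groups omitted at once is impossible, so 462 − 1 = 461.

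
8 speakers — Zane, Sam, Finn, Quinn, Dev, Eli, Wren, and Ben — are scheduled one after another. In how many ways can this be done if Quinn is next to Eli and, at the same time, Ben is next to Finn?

Treat {Quinn,Eli} as one block (2 orders) and {Ben,Finn} as another (2 orders).
That leaves 6 units to arrange: 2 × 2 × 6! = 4 × 720 = 2880.

2880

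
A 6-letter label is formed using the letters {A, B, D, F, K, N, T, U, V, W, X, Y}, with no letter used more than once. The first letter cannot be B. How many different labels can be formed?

The first letter has 12−1 = 11 choices (anything except B).
The remaining 5 letters are filled from the other 11 symbols without repetition: 11 × 10 × 9 × 8 × 7 = 55440.
Total: 11 × 55440 = 609840.

609840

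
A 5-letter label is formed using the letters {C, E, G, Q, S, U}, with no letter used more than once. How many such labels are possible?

720

This is a permutation of 5 out of 6: P(6,5) = 6!/1!.
That product is 6 × 5 × 4 × 3 × 2 = 720.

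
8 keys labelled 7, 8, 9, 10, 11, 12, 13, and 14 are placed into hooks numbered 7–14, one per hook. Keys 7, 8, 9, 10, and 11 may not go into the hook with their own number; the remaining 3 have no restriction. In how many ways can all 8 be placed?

Let Aᵢ (for 7 ≤ i ≤ 11) be the placements that put key i in its forbidden hook. Any j of these fix j positions, leaving (8−j)! ways to fill the rest, and there are C(5,j) ways to pick which j.
By inclusion–exclusion, the number of valid placements is Σ_{j=0}^{5} (−1)^j C(5,j)·(8−j)!.
Computing: 40320 − 25200 + 7200 − 1200 + 120 − 6 = 21234.

21234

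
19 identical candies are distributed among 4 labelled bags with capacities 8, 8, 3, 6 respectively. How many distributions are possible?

74

Without the upper bounds there are C(22,3) = 1540 ways to split 19 among 4 bags.
Subtract solutions that violate a single cap (substitute x_i' = x_i − (cap_i+1)): x_1 ≥ 9 gives C(13,3) = 286; x_2 ≥ 9 gives C(13,3) = 286; x_3 ≥ 4 gives C(18,3) = 816; x_4 ≥ 7 gives C(15,3) = 455. Together 1843.
Add back pairs where two caps are both exceeded: 4 + 84 + 20 + 84 + 20 + 165 = 377.
By inclusion–exclusion the count is 1540 − 1843 + 377 = 74.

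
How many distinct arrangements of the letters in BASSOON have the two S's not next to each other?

900

There are 7!/(2!·2!) = 1260 arrangements of BASSOON in total.
Arrangements with the S's together: treat SS as one letter, giving (6)!/(2!) = 360.
Subtracting, 1260 − 360 = 900 arrangements keep the S's apart.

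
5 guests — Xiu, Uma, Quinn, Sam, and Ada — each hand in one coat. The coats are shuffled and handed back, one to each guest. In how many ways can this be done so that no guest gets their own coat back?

44

Count assignments avoiding every fixed point. For any j of the 5 guests fixed to their own coat, the other 5−j can be arranged in (5−j)! ways.
By inclusion–exclusion this is Σ_{j=0}^{5} (−1)^j C(5,j)·(5−j)!.
Computing: 120 − 120 + 60 − 20 + 5 − 1 = 44.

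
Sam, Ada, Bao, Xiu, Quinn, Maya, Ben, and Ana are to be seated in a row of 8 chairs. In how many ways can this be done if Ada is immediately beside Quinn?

Place the 6 others and the Ada-Quinn pair as 7 objects in a line; the pair has 2 internal arrangements.
So the count is 2·(7)! = 10080.

10080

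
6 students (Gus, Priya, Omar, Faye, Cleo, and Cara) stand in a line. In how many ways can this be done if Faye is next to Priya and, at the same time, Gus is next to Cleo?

Treat {Faye,Priya} as one block (2 orders) and {Gus,Cleo} as another (2 orders).
That leaves 4 units to arrange: 2 × 2 × 4! = 4 × 24 = 96.

96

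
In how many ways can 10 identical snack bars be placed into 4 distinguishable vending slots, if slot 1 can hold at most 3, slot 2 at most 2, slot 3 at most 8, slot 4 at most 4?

56

Ignoring the caps, the number of non-negative solutions to x_1+…+x_4 = 10 is C(13,3) = 286.
Subtract solutions that violate a single cap (substitute x_i' = x_i − (cap_i+1)): x_1 ≥ 4 gives C(9,3) = 84; x_2 ≥ 3 gives C(10,3) = 120; x_3 ≥ 9 gives C(4,3) = 4; x_4 ≥ 5 gives C(8,3) = 56. Together 264.
Add back pairs where two caps are both exceeded: 20 + 0 + 4 + 0 + 10 + 0 = 34.
By inclusion–exclusion the count is 286 − 264 + 34 = 56.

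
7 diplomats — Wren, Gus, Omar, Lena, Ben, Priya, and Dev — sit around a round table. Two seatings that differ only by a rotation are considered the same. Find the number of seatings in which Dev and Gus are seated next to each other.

Glue Dev and Gus into a block (2 internal orders). Seating 6 units around a circle gives (5)! arrangements.
So 2 × (5)! = 2 × 120 = 240.

240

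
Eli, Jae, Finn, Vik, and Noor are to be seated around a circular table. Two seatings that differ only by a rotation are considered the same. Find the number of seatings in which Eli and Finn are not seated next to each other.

12

Without the restriction there are (4)! = 24 seatings.
Those with Eli next to Finn: fuse the pair into one unit and seat 4 units around a circle — 2·(3)! = 12.
Subtracting, 24 − 12 = 12.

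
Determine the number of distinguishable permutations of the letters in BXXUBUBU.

560

Letter multiplicities in BXXUBUBU: B×3, U×3, X×2.
The number of distinct arrangements is 8!/(3!·3!·2!) = 40320/72 = 560.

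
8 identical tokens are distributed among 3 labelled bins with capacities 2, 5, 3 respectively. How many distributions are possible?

6

Without the upper bounds there are C(10,2) = 45 ways to split 8 among 3 bins.
Subtract solutions that violate a single cap (substitute x_i' = x_i − (cap_i+1)): x_1 ≥ 3 gives C(7,2) = 21; x_2 ≥ 6 gives C(4,2) = 6; x_3 ≥ 4 gives C(6,2) = 15. Together 42.
Add back pairs where two caps are both exceeded: 0 + 3 + 0 = 3.
By inclusion–exclusion the count is 45 − 42 + 3 = 6.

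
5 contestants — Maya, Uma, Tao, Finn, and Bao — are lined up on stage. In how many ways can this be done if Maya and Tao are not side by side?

Of the 5! = 120 arrangements, those with Maya and Tao adjacent number 2 × 4! = 48 (treat the pair as a block with 2 internal orders).
So 120 − 48 = 72 arrangements keep them apart.

72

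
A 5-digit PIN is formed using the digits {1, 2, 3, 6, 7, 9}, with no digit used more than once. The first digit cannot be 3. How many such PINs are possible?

600

The first digit has 6−1 = 5 choices (anything except 3).
The remaining 4 digits are filled from the other 5 symbols without repetition: 5 × 4 × 3 × 2 = 120.
Total: 5 × 120 = 600.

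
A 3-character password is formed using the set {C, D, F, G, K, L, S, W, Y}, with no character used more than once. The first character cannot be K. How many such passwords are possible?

The first character has 9−1 = 8 choices (anything except K).
The remaining 2 characters are filled from the other 8 symbols without repetition: 8 × 7 = 56.
Total: 8 × 56 = 448.

448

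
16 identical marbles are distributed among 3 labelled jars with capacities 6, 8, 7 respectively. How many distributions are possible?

Ignoring the caps, the number of non-negative solutions to x_1+…+x_3 = 16 is C(18,2) = 153.
Subtract solutions that violate a single cap (substitute x_i' = x_i − (cap_i+1)): x_1 ≥ 7 gives C(11,2) = 55; x_2 ≥ 9 gives C(9,2) = 36; x_3 ≥ 8 gives C(10,2) = 45. Together 136.
Add back pairs where two caps are both exceeded: 1 + 3 + 0 = 4.
By inclusion–exclusion the count is 153 − 136 + 4 = 21.

21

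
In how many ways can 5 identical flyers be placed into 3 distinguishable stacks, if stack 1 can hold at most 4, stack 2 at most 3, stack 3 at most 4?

Ignoring the caps, the number of non-negative solutions to x_1+…+x_3 = 5 is C(7,2) = 21.
Subtract solutions that violate a single cap (substitute x_i' = x_i − (cap_i+1)): x_1 ≥ 5 gives C(2,2) = 1; x_2 ≥ 4 gives C(3,2) = 3; x_3 ≥ 5 gives C(2,2) = 1. Together 5.
No two caps can be exceeded simultaneously, so the pair terms are all 0.
By inclusion–exclusion the count is 21 − 5 + 0 = 16.

16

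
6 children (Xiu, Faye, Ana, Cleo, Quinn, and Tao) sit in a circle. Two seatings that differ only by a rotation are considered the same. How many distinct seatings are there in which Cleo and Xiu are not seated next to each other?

Without the restriction there are (5)! = 120 seatings.
Seatings with Cleo beside Xiu: treat them as a block with 2 internal orders, giving 2 × (4)! = 48.
Subtracting, 120 − 48 = 72.

72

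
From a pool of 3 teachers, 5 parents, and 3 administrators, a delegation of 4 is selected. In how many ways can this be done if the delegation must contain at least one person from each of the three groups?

180

Total 4-person selections from all 11: C(11,4) = 330.
Subtract selections that omit an entire group: no teachers → C(8,4) = 70; no parents → C(6,4) = 15; no administrators → C(8,4) = 70.
Add back selections omitting two groups (i.e. drawn from a single group): C(3,4) + C(5,4) + C(3,4) = 5.
By inclusion–exclusion: 330 − 155 + 5 = 180.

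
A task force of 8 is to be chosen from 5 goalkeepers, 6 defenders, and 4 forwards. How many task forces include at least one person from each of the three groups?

Total 8-person selections from all 15: C(15,8) = 6435.
Subtract selections that omit an entire group: no goalkeepers → C(10,8) = 45; no defenders → C(9,8) = 9; no forwards → C(11,8) = 165.
Add back selections omitting two groups (i.e. drawn from a single group): C(5,8) + C(6,8) + C(4,8) = 0.
By inclusion–exclusion: 6435 − 219 + 0 = 6216.

6216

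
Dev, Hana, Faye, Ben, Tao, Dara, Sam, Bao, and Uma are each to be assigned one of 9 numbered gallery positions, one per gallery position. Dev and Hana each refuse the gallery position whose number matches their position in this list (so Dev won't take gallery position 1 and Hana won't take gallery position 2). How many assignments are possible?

287280

Let Aᵢ (for i ∈ {1, 2}) be the placements that put person i in their forbidden gallery position. Any j of these fix j positions, leaving (9−j)! ways to fill the rest, and there are C(2,j) ways to pick which j.
By inclusion–exclusion, the number of valid placements is Σ_{j=0}^{2} (−1)^j C(2,j)·(9−j)!.
Computing: 362880 − 80640 + 5040 = 287280.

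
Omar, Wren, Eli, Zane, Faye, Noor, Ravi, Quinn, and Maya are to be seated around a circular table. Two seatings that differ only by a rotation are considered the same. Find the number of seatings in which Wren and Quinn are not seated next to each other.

30240

All circular seatings of 9 people number (8)! = 40320.
Those with Wren next to Quinn: fuse the pair into one unit and seat 8 units around a circle — 2·(7)! = 10080.
Subtracting, 40320 − 10080 = 30240.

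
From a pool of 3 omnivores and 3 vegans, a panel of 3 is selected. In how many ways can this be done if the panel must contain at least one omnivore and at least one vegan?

18

Unrestricted: C(6,3) = 20 ways to pick any 3 of the 6.
Subtract selections that omit an entire group: no omnivores → C(3,3) = 1; no vegans → C(3,3) = 1.
Both groups omitted at once is impossible, so 20 − 2 = 18.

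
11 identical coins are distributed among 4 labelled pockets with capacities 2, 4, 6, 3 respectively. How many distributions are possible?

By stars and bars, unrestricted non-negative solutions to x_1+…+x_4 = 11 number C(11+3,3) = 364.
Subtract solutions that violate a single cap (substitute x_i' = x_i − (cap_i+1)): x_1 ≥ 3 gives C(11,3) = 165; x_2 ≥ 5 gives C(9,3) = 84; x_3 ≥ 7 gives C(7,3) = 35; x_4 ≥ 4 gives C(10,3) = 120. Together 404.
Add back pairs where two caps are both exceeded: 20 + 4 + 35 + 0 + 10 + 1 = 70.
By inclusion–exclusion the count is 364 − 404 + 70 = 30.

30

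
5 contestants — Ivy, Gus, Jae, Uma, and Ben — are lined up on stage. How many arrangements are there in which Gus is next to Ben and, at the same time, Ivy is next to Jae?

Treat {Gus,Ben} as one block (2 orders) and {Ivy,Jae} as another (2 orders).
That leaves 3 units to arrange: 2 × 2 × 3! = 4 × 6 = 24.

24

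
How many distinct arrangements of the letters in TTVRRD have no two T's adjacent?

120

Total arrangements of TTVRRD: 6!/(2!·2!) = 180.
If the two T's are adjacent, glue them into one block, leaving 5 items to arrange: (5)!/(2!) = 60 ways.
Hence 180 − 60 = 120.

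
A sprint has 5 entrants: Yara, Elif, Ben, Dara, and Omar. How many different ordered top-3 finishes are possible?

60

This is an ordered selection of 3 from 5: P(5,3).
That gives 5 × 4 × 3 = 60.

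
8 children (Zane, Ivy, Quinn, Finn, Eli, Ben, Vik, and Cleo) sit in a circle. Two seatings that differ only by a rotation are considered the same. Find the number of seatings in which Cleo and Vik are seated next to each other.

Glue Cleo and Vik into a block (2 internal orders). Seating 7 units around a circle gives (6)! arrangements.
So 2 × (6)! = 2 × 720 = 1440.

1440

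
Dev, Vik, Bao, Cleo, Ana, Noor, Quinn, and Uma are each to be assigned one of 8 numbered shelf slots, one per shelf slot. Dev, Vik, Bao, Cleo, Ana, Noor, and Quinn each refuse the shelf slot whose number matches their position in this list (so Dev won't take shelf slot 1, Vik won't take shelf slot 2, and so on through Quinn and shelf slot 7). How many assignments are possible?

Let Aᵢ (for 1 ≤ i ≤ 7) be the placements that put person i in their forbidden shelf slot. Any j of these fix j positions, leaving (8−j)! ways to fill the rest, and there are C(7,j) ways to pick which j.
By inclusion–exclusion, the number of valid placements is Σ_{j=0}^{7} (−1)^j C(7,j)·(8−j)!.
Computing: 40320 − 35280 + 15120 − 4200 + 840 − 126 + 14 − 1 = 16687.

16687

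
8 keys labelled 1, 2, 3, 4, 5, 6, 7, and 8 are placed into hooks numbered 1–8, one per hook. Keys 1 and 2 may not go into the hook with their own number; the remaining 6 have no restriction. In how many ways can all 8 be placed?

Let Aᵢ (for i ∈ {1, 2}) be the placements that put key i in its forbidden hook. Any j of these fix j positions, leaving (8−j)! ways to fill the rest, and there are C(2,j) ways to pick which j.
By inclusion–exclusion, the number of valid placements is Σ_{j=0}^{2} (−1)^j C(2,j)·(8−j)!.
Computing: 40320 − 10080 + 720 = 30960.

30960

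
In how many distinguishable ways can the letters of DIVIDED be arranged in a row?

Letter multiplicities in DIVIDED: D×3, E×1, I×2, V×1.
So there are 7! / (3!·2!) = 420 distinguishable arrangements.

420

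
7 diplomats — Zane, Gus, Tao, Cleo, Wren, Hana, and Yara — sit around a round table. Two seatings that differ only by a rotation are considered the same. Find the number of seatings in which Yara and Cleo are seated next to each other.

Glue Yara and Cleo into a block (2 internal orders). Seating 6 units around a circle gives (5)! arrangements.
So 2 × (5)! = 2 × 120 = 240.

240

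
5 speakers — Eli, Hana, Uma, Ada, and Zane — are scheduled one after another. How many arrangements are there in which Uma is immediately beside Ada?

48

Treat {Uma, Ada} as a single unit. There are 4 units to order, and the pair itself can be ordered 2 ways.
That gives 2 × 4! = 2 × 24 = 48.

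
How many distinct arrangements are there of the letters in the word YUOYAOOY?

1120

Letter multiplicities in YUOYAOOY: A×1, O×3, U×1, Y×3.
The number of distinct arrangements is 8!/(3!·3!) = 40320/36 = 1120.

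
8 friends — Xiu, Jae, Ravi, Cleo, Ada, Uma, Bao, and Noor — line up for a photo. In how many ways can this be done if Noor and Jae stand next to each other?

Place the 6 others and the Noor-Jae pair as 7 objects in a line; the pair has 2 internal arrangements.
That gives 2 × 7! = 2 × 5040 = 10080.

10080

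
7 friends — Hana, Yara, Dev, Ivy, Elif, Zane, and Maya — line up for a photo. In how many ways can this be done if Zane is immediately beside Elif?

Glue Zane and Elif into one block (2 internal orders), leaving 6 units to arrange in a row.
That gives 2 × 6! = 2 × 720 = 1440.

1440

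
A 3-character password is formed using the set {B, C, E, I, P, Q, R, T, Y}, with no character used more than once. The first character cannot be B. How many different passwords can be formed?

448

The first character has 9−1 = 8 choices (anything except B).
The remaining 2 characters are filled from the other 8 symbols without repetition: 8 × 7 = 56.
Total: 8 × 56 = 448.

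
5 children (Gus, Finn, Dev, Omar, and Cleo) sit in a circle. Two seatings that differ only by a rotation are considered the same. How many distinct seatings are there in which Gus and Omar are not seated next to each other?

Without the restriction there are (4)! = 24 seatings.
Those with Gus next to Omar: fuse the pair into one unit and seat 4 units around a circle — 2·(3)! = 12.
Subtracting, 24 − 12 = 12.

12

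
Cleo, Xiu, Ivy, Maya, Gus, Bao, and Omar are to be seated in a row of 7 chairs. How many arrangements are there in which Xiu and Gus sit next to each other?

1440

Glue Xiu and Gus into one block (2 internal orders), leaving 6 units to arrange in a row.
That gives 2 × 6! = 2 × 720 = 1440.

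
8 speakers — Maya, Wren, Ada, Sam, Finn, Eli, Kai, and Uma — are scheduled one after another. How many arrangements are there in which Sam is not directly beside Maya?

30240

There are 8! = 40320 arrangements in all. If Sam and Maya are adjacent, merging them into one block gives 2·(7)! = 10080 arrangements.
Complementary counting: 40320 − 10080 = 30240.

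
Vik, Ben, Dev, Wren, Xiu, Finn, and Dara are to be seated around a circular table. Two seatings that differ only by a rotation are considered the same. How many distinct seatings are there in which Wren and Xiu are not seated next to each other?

480

All circular seatings of 7 people number (6)! = 720.
Those with Wren next to Xiu: fuse the pair into one unit and seat 6 units around a circle — 2·(5)! = 240.
Subtracting, 720 − 240 = 480.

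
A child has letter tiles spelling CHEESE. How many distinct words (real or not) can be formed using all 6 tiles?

120

Letter multiplicities in CHEESE: C×1, E×3, H×1, S×1.
The number of distinct arrangements is 6!/(3!) = 720/6 = 120.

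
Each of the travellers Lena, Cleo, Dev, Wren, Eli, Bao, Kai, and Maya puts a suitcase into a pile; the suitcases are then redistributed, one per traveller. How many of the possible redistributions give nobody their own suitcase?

Let Aᵢ be the assignments in which traveller i gets their own suitcase. We want the size of the complement of A₁∪…∪A_8.
By inclusion–exclusion this is Σ_{j=0}^{8} (−1)^j C(8,j)·(8−j)!.
Computing: 40320 − 40320 + 20160 − 6720 + 1680 − 336 + 56 − 8 + 1 = 14833.

14833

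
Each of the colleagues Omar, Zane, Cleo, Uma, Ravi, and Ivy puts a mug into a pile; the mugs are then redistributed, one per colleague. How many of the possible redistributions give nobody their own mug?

Count assignments avoiding every fixed point. For any j of the 6 colleagues fixed to their own mug, the other 6−j can be arranged in (6−j)! ways.
By inclusion–exclusion this is Σ_{j=0}^{6} (−1)^j C(6,j)·(6−j)!.
Computing: 720 − 720 + 360 − 120 + 30 − 6 + 1 = 265.

265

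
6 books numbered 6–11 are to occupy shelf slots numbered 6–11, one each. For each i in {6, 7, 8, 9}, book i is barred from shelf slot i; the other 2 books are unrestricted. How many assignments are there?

362

Let Aᵢ (for 6 ≤ i ≤ 9) be the placements that put book i in its forbidden shelf slot. Any j of these fix j positions, leaving (6−j)! ways to fill the rest, and there are C(4,j) ways to pick which j.
By inclusion–exclusion, the number of valid placements is Σ_{j=0}^{4} (−1)^j C(4,j)·(6−j)!.
Computing: 720 − 480 + 144 − 24 + 2 = 362.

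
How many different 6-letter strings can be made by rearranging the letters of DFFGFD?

60

The 6 letters of DFFGFD have repeats: D appearing twice and F appearing 3 times.
Dividing 6! = 720 by 3!·2! = 12 for the repeated letters gives 60.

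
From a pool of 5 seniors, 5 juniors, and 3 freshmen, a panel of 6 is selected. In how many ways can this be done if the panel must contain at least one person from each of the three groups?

1450

Total 6-person selections from all 13: C(13,6) = 1716.
Subtract selections that omit an entire group: no seniors → C(8,6) = 28; no juniors → C(8,6) = 28; no freshmen → C(10,6) = 210.
Add back selections omitting two groups (i.e. drawn from a single group): C(5,6) + C(5,6) + C(3,6) = 0.
By inclusion–exclusion: 1716 − 266 + 0 = 1450.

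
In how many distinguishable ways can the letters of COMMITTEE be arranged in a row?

45360

The 9 letters of COMMITTEE have repeats: E appearing twice, M appearing twice, and T appearing twice.
Dividing 9! = 362880 by 2!·2!·2! = 8 for the repeated letters gives 45360.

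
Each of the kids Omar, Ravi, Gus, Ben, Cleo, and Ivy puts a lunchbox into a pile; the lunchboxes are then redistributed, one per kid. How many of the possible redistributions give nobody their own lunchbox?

Count assignments avoiding every fixed point. For any j of the 6 kids fixed to their own lunchbox, the other 6−j can be arranged in (6−j)! ways.
By inclusion–exclusion this is Σ_{j=0}^{6} (−1)^j C(6,j)·(6−j)!.
Computing: 720 − 720 + 360 − 120 + 30 − 6 + 1 = 265.

265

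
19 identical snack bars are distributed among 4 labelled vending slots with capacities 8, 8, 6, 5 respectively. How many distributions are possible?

151

By stars and bars, unrestricted non-negative solutions to x_1+…+x_4 = 19 number C(19+3,3) = 1540.
Subtract solutions that violate a single cap (substitute x_i' = x_i − (cap_i+1)): x_1 ≥ 9 gives C(13,3) = 286; x_2 ≥ 9 gives C(13,3) = 286; x_3 ≥ 7 gives C(15,3) = 455; x_4 ≥ 6 gives C(16,3) = 560. Together 1587.
Add back pairs where two caps are both exceeded: 4 + 20 + 35 + 20 + 35 + 84 = 198.
By inclusion–exclusion the count is 1540 − 1587 + 198 = 151.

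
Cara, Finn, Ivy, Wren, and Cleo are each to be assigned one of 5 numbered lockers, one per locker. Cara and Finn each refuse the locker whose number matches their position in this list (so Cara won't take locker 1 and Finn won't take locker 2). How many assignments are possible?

Let Aᵢ (for i ∈ {1, 2}) be the placements that put person i in their forbidden locker. Any j of these fix j positions, leaving (5−j)! ways to fill the rest, and there are C(2,j) ways to pick which j.
By inclusion–exclusion, the number of valid placements is Σ_{j=0}^{2} (−1)^j C(2,j)·(5−j)!.
Computing: 120 − 48 + 6 = 78.

78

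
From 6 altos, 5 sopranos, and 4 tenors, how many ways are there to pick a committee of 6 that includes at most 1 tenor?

2310

Split by how many tenors are chosen (0 through 1).
Sum: C(4,0)·C(11,6) + C(4,1)·C(11,5) = 462 + 1848 = 2310.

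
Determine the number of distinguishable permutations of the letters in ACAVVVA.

140

Letter multiplicities in ACAVVVA: A×3, C×1, V×3.
Dividing 7! = 5040 by 3!·3! = 36 for the repeated letters gives 140.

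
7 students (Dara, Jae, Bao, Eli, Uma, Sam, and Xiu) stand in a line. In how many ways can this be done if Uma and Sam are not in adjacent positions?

Of the 7! = 5040 arrangements, those with Uma and Sam adjacent number 2 × 6! = 1440 (treat the pair as a block with 2 internal orders).
So 5040 − 1440 = 3600 arrangements keep them apart.

3600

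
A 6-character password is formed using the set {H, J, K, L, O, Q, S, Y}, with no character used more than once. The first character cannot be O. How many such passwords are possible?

17640

The first character has 8−1 = 7 choices (anything except O).
The remaining 5 characters are filled from the other 7 symbols without repetition: 7 × 6 × 5 × 4 × 3 = 2520.
Total: 7 × 2520 = 17640.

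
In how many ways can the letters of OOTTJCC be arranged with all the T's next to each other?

180

Treat the 2 copies of T as a single block. The multiset to arrange is then {TT, C, C, J, O, O}, 6 items in all.
That gives (6)!/(2!·2!) = 180 arrangements.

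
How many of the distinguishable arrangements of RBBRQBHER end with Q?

Fix Q in the last position and arrange the remaining 8 letters.
Those 8 letters have B appearing 3 times and R appearing 3 times, giving (8)!/(3!·3!) = 1120.

1120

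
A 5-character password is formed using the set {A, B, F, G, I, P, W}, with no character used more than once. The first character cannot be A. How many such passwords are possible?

2160

The first character has 7−1 = 6 choices (anything except A).
The remaining 4 characters are filled from the other 6 symbols without repetition: 6 × 5 × 4 × 3 = 360.
Total: 6 × 360 = 2160.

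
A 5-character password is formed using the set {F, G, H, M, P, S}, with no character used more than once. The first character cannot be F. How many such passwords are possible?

600

The first character has 6−1 = 5 choices (anything except F).
The remaining 4 characters are filled from the other 5 symbols without repetition: 5 × 4 × 3 × 2 = 120.
Total: 5 × 120 = 600.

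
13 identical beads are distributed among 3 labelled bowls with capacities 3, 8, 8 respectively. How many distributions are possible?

22

By stars and bars, unrestricted non-negative solutions to x_1+…+x_3 = 13 number C(13+2,2) = 105.
Subtract solutions that violate a single cap (substitute x_i' = x_i − (cap_i+1)): x_1 ≥ 4 gives C(11,2) = 55; x_2 ≥ 9 gives C(6,2) = 15; x_3 ≥ 9 gives C(6,2) = 15. Together 85.
Add back pairs where two caps are both exceeded: 1 + 1 + 0 = 2.
By inclusion–exclusion the count is 105 − 85 + 2 = 22.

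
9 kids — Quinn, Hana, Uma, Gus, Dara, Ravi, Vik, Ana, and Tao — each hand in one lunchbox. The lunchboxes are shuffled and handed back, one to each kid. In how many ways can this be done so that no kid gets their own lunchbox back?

Count assignments avoiding every fixed point. For any j of the 9 kids fixed to their own lunchbox, the other 9−j can be arranged in (9−j)! ways.
By inclusion–exclusion this is Σ_{j=0}^{9} (−1)^j C(9,j)·(9−j)!.
Computing: 362880 − 362880 + 181440 − 60480 + 15120 − 3024 + 504 − 72 + 9 − 1 = 133496.

133496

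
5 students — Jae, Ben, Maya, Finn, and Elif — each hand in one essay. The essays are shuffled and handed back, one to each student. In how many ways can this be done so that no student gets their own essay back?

Let Aᵢ be the assignments in which student i gets their own essay. We want the size of the complement of A₁∪…∪A_5.
By inclusion–exclusion this is Σ_{j=0}^{5} (−1)^j C(5,j)·(5−j)!.
Computing: 120 − 120 + 60 − 20 + 5 − 1 = 44.

44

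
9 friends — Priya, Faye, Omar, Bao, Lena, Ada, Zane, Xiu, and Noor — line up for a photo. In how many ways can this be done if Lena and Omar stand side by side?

80640

Treat {Lena, Omar} as a single unit. There are 8 units to order, and the pair itself can be ordered 2 ways.
So the count is 2·(8)! = 80640.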